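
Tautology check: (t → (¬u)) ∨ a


Build the truth table over {a, t, u}:
a | t | u | φ
-------------
F | F | F | T
T | F | F | T
F | T | F | T
T | T | F | T
F | F | T | T
T | F | T | T
F | T | T | F
T | T | T | T
Counterexample at row 7: with a=F, t=T, u=T, the formula is F.

No, it is not a tautology.


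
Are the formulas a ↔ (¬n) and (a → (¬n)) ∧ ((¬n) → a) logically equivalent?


Compare truth tables:
a | n | φ | ψ
-------------
F | F | F | F
T | F | T | T
F | T | T | T
T | T | F | F
The columns φ and ψ agree on every row.

Yes, they are logically equivalent.


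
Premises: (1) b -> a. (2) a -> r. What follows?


Hypothetical syllogism: from (P → Q) and (Q → R), infer (P → R).
Chain the two implications through the shared middle term 'a'.

b -> r


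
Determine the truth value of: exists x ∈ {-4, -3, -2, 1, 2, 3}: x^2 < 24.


Evaluate the predicate on each element: -4:True, -3:True, -2:True, 1:True, 2:True, 3:True.
Witness x = -4 satisfies the predicate.

True


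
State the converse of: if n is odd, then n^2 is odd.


The converse of (P → Q) is (Q → P). It is not in general equivalent to the original.
Here P = 'n is odd' and Q = 'n^2 is odd'.

If n^2 is odd, then n is odd.


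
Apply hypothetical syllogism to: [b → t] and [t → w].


Hypothetical syllogism: from (P → Q) and (Q → R), infer (P → R).
Chain the two implications through the shared middle term 't'.

b → w


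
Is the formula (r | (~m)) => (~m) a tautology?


Build the truth table over {m, r}:
m | r | φ
---------
False | False | True
True | False | True
False | True | True
True | True | False
Counterexample at row 4: with m=True, r=True, the formula is False.

No, it is not a tautology.


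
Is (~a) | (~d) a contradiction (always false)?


Truth table over {a, d}:
a | d | φ
---------
False | False | True
True | False | True
False | True | True
True | True | False
Satisfying assignment at row 1: a=False, d=False gives True.

No, it is not a contradiction.


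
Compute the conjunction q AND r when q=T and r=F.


Conjunction is true only when both operands are true.
Substitute: q=T, r=F.
T AND F evaluates to F.

F


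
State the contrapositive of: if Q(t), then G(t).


The contrapositive of (P → Q) is (¬Q → ¬P); it is logically equivalent to the original.
Here P = 'Q(t)' and Q = 'G(t)'.

If not (G(t)), then not (Q(t)).


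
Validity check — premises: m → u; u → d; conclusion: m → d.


This matches the form of hypothetical syllogism: the conclusion follows in every model of the premises.

Valid.


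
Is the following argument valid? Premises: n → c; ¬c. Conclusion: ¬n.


This matches the form of modus tollens: the conclusion follows in every model of the premises.

Valid.


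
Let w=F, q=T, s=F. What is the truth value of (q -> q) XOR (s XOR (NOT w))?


Substitute w=F, q=T, s=F:
q -> q = T -> T = T
NOT w = T
s XOR (NOT w) = F XOR T = T
(q -> q) XOR (s XOR (NOT w)) = T XOR T = F

F


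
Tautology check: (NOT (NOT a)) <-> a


Build the truth table over {a}:
a | φ
-----
F | T
T | T
Every row evaluates to true.

Yes, it is a tautology.


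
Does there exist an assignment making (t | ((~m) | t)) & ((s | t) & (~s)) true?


Search for a satisfying assignment over {m, s, t}.
Try m=False, s=False, t=True: the formula evaluates to True.
A satisfying assignment exists.

Satisfiable.


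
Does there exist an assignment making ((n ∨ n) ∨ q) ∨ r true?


Search for a satisfying assignment over {n, q, r}.
Try n=T, q=F, r=F: the formula evaluates to T.
A satisfying assignment exists.

Satisfiable.


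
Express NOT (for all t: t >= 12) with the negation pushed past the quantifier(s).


¬(for all x: φ) = there exists x: ¬φ, and ¬(there exists x: φ) = for all x: ¬φ.
Apply to the universal statement.

there exists t: NOT(t >= 12)


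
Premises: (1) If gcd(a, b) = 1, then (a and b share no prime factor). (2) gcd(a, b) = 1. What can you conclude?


Modus ponens: from (P → Q) and P, infer Q.
P = 'gcd(a, b) = 1' is asserted, and P → Q holds, so Q follows.

(a and b share no prime factor).


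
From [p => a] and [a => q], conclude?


Hypothetical syllogism: from (P → Q) and (Q → R), infer (P → R).
Chain the two implications through the shared middle term 'a'.

p => q


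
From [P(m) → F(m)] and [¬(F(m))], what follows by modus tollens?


Modus tollens: from (P → Q) and ¬Q, infer ¬P.
Q = 'F(m)' is denied; since P → Q, P must also fail.

Not (P(m)).


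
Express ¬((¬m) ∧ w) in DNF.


Step 1: Apply De Morgan: ¬((¬m) ∧ w) = ¬(¬m) ∨ ¬w.
Step 2: Eliminate any double negations (¬¬X = X).

m ∨ (¬w)


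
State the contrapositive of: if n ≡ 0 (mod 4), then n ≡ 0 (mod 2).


The contrapositive of (P → Q) is (¬Q → ¬P); it is logically equivalent to the original.
Here P = 'n ≡ 0 (mod 4)' and Q = 'n ≡ 0 (mod 2)'.

If not (n ≡ 0 (mod 2)), then not (n ≡ 0 (mod 4)).


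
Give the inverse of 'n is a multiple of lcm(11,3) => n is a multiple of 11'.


The inverse of (P → Q) is (¬P → ¬Q). It is equivalent to the converse, not to the original.
Here P = 'n is a multiple of lcm(11,3)' and Q = 'n is a multiple of 11'.

If not (n is a multiple of lcm(11,3)), then not (n is a multiple of 11).


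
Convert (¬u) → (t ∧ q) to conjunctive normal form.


Step 1: Rewrite (¬u) → (t ∧ q) as ¬(¬u) ∨ (t ∧ q).
Step 2: Distribute ∨ over ∧.
Step 3: Eliminate any double negations (¬¬X = X).

(u ∨ t) ∧ (u ∨ q)


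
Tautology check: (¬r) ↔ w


Build the truth table over {r, w}:
r | w | φ
---------
F | F | F
T | F | T
F | T | T
T | T | F
Counterexample at row 1: with r=F, w=F, the formula is F.

No, it is not a tautology.


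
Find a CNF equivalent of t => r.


Step 1: Rewrite t → r as ¬t ∨ r.

(~t) | r


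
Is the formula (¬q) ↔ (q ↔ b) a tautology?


Build the truth table over {b, q}:
b | q | φ
---------
F | F | T
T | F | F
F | T | T
T | T | F
Counterexample at row 2: with b=T, q=F, the formula is F.

No, it is not a tautology.


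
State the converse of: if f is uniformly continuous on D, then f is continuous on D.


The converse of (P → Q) is (Q → P). It is not in general equivalent to the original.
Here P = 'f is uniformly continuous on D' and Q = 'f is continuous on D'.

If f is continuous on D, then f is uniformly continuous on D.


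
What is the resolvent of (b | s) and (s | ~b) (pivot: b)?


The clauses contain complementary literals b and ~b.
Resolution eliminates this pair and disjoins the remaining literals (merging duplicates).

s


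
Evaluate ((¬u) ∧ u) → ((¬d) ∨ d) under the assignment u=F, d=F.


Substitute u=F, d=F:
¬u = T
(¬u) ∧ u = T ∧ F = F
¬d = T
(¬d) ∨ d = T ∨ F = T
((¬u) ∧ u) → ((¬d) ∨ d) = F → T = T

T


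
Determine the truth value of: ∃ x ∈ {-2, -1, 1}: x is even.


Evaluate the predicate on each element: -2:T, -1:F, 1:F.
Witness x = -2 satisfies the predicate.

T


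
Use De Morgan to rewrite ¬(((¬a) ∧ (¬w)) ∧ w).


De Morgan: the negation of a conjunction is the disjunction of the negations.
Distribute ¬ across ∧, flipping it to ∨, and negate each literal.

(a ∨ w) ∨ (¬w)


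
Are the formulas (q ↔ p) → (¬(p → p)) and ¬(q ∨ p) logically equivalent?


Compare truth tables:
p | q | φ | ψ
-------------
F | F | F | T
T | F | T | F
F | T | T | F
T | T | F | F
They differ at row 1 (p=F, q=F): φ=F but ψ=T.

No, they are not logically equivalent.


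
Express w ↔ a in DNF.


Step 1: w ↔ a is true exactly when both agree: (w ∧ a) ∨ (¬w ∧ ¬a).

(w ∧ a) ∨ ((¬w) ∧ (¬a))


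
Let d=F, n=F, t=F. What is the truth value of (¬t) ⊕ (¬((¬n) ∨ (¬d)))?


Substitute d=F, n=F, t=F:
¬t = T
¬n = T
¬d = T
(¬n) ∨ (¬d) = T ∨ T = T
¬((¬n) ∨ (¬d)) = F
(¬t) ⊕ (¬((¬n) ∨ (¬d))) = T ⊕ F = T

T


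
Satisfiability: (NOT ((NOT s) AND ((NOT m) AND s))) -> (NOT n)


Search for a satisfying assignment over {m, n, s}.
Try m=F, n=F, s=F: the formula evaluates to T.
A satisfying assignment exists.

Satisfiable.


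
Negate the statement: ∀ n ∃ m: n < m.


Negation flips each quantifier (∀↔∃) and negates the inner predicate.
¬(∀ n ∃ m: φ) = ∃ n ∀ m: ¬φ.

∃ n ∀ m: ¬(n < m)


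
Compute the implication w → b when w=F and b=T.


Implication is false only when antecedent is true and consequent is false.
Substitute: w=F, b=T.
F → T evaluates to T.

T


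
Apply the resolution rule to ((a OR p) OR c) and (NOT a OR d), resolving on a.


The clauses contain complementary literals a and NOTa.
Resolution eliminates this pair and disjoins the remaining literals (merging duplicates).

((c OR p) OR d)


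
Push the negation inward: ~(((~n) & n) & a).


De Morgan: the negation of a conjunction is the disjunction of the negations.
Distribute ~ across &, flipping it to |, and negate each literal.

(n | (~n)) | (~a)


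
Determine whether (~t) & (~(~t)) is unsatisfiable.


Truth table over {t}:
t | φ
-----
False | False
True | False
Every row is false.

Yes, it is a contradiction.


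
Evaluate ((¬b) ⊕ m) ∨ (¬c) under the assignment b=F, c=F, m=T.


Substitute b=F, c=F, m=T:
¬b = T
(¬b) ⊕ m = T ⊕ T = F
¬c = T
((¬b) ⊕ m) ∨ (¬c) = F ∨ T = T

T


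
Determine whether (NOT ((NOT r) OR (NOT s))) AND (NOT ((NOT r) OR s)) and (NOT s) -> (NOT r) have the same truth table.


Compare truth tables:
r | s | φ | ψ
-------------
F | F | F | T
T | F | F | F
F | T | F | T
T | T | F | T
They differ at row 1 (r=F, s=F): φ=F but ψ=T.

No, they are not logically equivalent.


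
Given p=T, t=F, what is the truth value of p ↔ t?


Biconditional is true when both operands have the same truth value.
Substitute: p=T, t=F.
T ↔ F evaluates to F.

F


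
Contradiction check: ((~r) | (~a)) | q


Truth table over {a, q, r}:
a | q | r | φ
-------------
False | False | False | True
True | False | False | True
False | True | False | True
True | True | False | True
False | False | True | True
True | False | True | False
False | True | True | True
True | True | True | True
Satisfying assignment at row 1: a=False, q=False, r=False gives True.

No, it is not a contradiction.


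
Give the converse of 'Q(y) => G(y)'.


The converse of (P → Q) is (Q → P). It is not in general equivalent to the original.
Here P = 'Q(y)' and Q = 'G(y)'.

If G(y), then Q(y).


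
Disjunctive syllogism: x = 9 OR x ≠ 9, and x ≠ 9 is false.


Disjunctive syllogism: from (P ∨ Q) and ¬P, infer Q.
One disjunct, 'x ≠ 9', is ruled out; the other must hold.

x = 9


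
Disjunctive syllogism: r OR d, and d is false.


Disjunctive syllogism: from (P ∨ Q) and ¬P, infer Q.
One disjunct, 'd', is ruled out; the other must hold.

r


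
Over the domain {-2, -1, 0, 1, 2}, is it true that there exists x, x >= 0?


Evaluate the predicate on each element: -2:F, -1:F, 0:T, 1:T, 2:T.
Witness x = 0 satisfies the predicate.

T


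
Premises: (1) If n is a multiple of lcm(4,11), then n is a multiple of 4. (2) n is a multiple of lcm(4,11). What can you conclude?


Modus ponens: from (P → Q) and P, infer Q.
P = 'n is a multiple of lcm(4,11)' is asserted, and P → Q holds, so Q follows.

n is a multiple of 4.


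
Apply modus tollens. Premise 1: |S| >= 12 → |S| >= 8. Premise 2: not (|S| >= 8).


Modus tollens: from (P → Q) and ¬Q, infer ¬P.
Q = '|S| >= 8' is denied; since P → Q, P must also fail.

Not (|S| >= 12).


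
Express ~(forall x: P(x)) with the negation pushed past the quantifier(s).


¬(forall x: φ) = exists x: ¬φ, and ¬(exists x: φ) = forall x: ¬φ.
Apply to the universal statement.

exists x: ~(P(x))


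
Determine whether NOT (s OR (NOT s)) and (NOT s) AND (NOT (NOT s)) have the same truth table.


Compare truth tables:
s | φ | ψ
---------
F | F | F
T | F | F
The columns φ and ψ agree on every row.

Yes, they are logically equivalent.


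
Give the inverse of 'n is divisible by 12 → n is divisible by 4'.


The inverse of (P → Q) is (¬P → ¬Q). It is equivalent to the converse, not to the original.
Here P = 'n is divisible by 12' and Q = 'n is divisible by 4'.

If not (n is divisible by 12), then not (n is divisible by 4).


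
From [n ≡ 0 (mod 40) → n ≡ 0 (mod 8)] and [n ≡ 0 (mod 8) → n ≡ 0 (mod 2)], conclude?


Hypothetical syllogism: from (P → Q) and (Q → R), infer (P → R).
Chain the two implications through the shared middle term 'n ≡ 0 (mod 8)'.

n ≡ 0 (mod 40) → n ≡ 0 (mod 2)


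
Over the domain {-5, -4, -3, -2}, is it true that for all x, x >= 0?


Evaluate the predicate on each element: -5:F, -4:F, -3:F, -2:F.
Counterexample x = -5 fails the predicate.

F


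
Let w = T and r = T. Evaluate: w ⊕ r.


Exclusive or is true when exactly one operand is true.
Substitute: w=T, r=T.
T ⊕ T evaluates to F.

F


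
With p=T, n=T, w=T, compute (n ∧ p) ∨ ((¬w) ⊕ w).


Substitute p=T, n=T, w=T:
n ∧ p = T ∧ T = T
¬w = F
(¬w) ⊕ w = F ⊕ T = T
(n ∧ p) ∨ ((¬w) ⊕ w) = T ∨ T = T

T


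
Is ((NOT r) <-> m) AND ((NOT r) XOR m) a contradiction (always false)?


Truth table over {m, r}:
m | r | φ
---------
F | F | F
T | F | F
F | T | F
T | T | F
Every row is false.

Yes, it is a contradiction.


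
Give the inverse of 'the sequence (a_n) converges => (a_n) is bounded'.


The inverse of (P → Q) is (¬P → ¬Q). It is equivalent to the converse, not to the original.
Here P = 'the sequence (a_n) converges' and Q = '(a_n) is bounded'.

If not (the sequence (a_n) converges), then not ((a_n) is bounded).


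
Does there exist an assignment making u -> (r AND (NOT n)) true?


Search for a satisfying assignment over {n, r, u}.
Try n=F, r=F, u=F: the formula evaluates to T.
A satisfying assignment exists.

Satisfiable.


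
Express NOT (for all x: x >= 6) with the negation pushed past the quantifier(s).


¬(for all x: φ) = there exists x: ¬φ, and ¬(there exists x: φ) = for all x: ¬φ.
Apply to the universal statement.

there exists x: NOT(x >= 6)


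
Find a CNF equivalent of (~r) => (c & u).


Step 1: Rewrite (¬r) → (c ∧ u) as ¬(¬r) ∨ (c ∧ u).
Step 2: Distribute ∨ over ∧.
Step 3: Eliminate any double negations (¬¬X = X).

(r | c) & (r | u)


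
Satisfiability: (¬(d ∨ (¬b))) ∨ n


Search for a satisfying assignment over {b, d, n}.
Try b=T, d=F, n=F: the formula evaluates to T.
A satisfying assignment exists.

Satisfiable.


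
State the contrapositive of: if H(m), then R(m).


The contrapositive of (P → Q) is (¬Q → ¬P); it is logically equivalent to the original.
Here P = 'H(m)' and Q = 'R(m)'.

If not (R(m)), then not (H(m)).


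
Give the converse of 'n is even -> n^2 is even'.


The converse of (P → Q) is (Q → P). It is not in general equivalent to the original.
Here P = 'n is even' and Q = 'n^2 is even'.

If n^2 is even, then n is even.


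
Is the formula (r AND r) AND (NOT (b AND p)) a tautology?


Build the truth table over {b, p, r}:
b | p | r | φ
-------------
F | F | F | F
T | F | F | F
F | T | F | F
T | T | F | F
F | F | T | T
T | F | T | T
F | T | T | T
T | T | T | F
Counterexample at row 1: with b=F, p=F, r=F, the formula is F.

No, it is not a tautology.


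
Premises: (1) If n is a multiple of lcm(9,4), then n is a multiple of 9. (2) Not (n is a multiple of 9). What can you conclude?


Modus tollens: from (P → Q) and ¬Q, infer ¬P.
Q = 'n is a multiple of 9' is denied; since P → Q, P must also fail.

Not (n is a multiple of lcm(9,4)).


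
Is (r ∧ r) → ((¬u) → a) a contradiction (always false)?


Truth table over {a, r, u}:
a | r | u | φ
-------------
F | F | F | T
T | F | F | T
F | T | F | F
T | T | F | T
F | F | T | T
T | F | T | T
F | T | T | T
T | T | T | T
Satisfying assignment at row 1: a=F, r=F, u=F gives T.

No, it is not a contradiction.


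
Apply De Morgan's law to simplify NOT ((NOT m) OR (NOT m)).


De Morgan: the negation of a disjunction is the conjunction of the negations.
Distribute NOT across OR, flipping it to AND, and negate each literal.

m AND m


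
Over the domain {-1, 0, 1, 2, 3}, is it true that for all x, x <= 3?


Evaluate the predicate on each element: -1:T, 0:T, 1:T, 2:T, 3:T.
Every element satisfies the predicate.

T


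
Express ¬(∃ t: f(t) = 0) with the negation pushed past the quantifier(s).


¬(∀ x: φ) = ∃ x: ¬φ, and ¬(∃ x: φ) = ∀ x: ¬φ.
Apply to the existential statement.

∀ t: ¬(f(t) = 0)


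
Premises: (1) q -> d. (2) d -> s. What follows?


Hypothetical syllogism: from (P → Q) and (Q → R), infer (P → R).
Chain the two implications through the shared middle term 'd'.

q -> s


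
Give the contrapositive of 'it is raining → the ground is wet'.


The contrapositive of (P → Q) is (¬Q → ¬P); it is logically equivalent to the original.
Here P = 'it is raining' and Q = 'the ground is wet'.

If not (the ground is wet), then not (it is raining).


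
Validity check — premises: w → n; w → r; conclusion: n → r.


This is (no valid rule). There exist truth assignments where the premises are all true but the conclusion is false.

Invalid.


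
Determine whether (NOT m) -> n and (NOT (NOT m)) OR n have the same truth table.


Compare truth tables:
m | n | φ | ψ
-------------
F | F | F | F
T | F | T | T
F | T | T | T
T | T | T | T
The columns φ and ψ agree on every row.

Yes, they are logically equivalent.


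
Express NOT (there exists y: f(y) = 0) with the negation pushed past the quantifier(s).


¬(for all x: φ) = there exists x: ¬φ, and ¬(there exists x: φ) = for all x: ¬φ.
Apply to the existential statement.

for all y: NOT(f(y) = 0)


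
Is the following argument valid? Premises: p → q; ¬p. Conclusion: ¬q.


This is denying the antecedent (fallacy). There exist truth assignments where the premises are all true but the conclusion is false.

Invalid.


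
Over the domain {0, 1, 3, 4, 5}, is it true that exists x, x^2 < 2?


Evaluate the predicate on each element: 0:True, 1:True, 3:False, 4:False, 5:False.
Witness x = 0 satisfies the predicate.

True


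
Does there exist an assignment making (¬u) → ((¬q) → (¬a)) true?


Search for a satisfying assignment over {a, q, u}.
Try a=F, q=F, u=F: the formula evaluates to T.
A satisfying assignment exists.

Satisfiable.


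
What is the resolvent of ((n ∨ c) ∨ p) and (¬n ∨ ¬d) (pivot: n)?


The clauses contain complementary literals n and ¬n.
Resolution eliminates this pair and disjoins the remaining literals (merging duplicates).

((p ∨ c) ∨ ¬d)


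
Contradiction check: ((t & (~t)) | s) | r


Truth table over {r, s, t}:
r | s | t | φ
-------------
False | False | False | False
True | False | False | True
False | True | False | True
True | True | False | True
False | False | True | False
True | False | True | True
False | True | True | True
True | True | True | True
Satisfying assignment at row 2: r=True, s=False, t=False gives True.

No, it is not a contradiction.


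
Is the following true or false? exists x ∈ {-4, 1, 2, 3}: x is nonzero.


Evaluate the predicate on each element: -4:True, 1:True, 2:True, 3:True.
Witness x = -4 satisfies the predicate.

True


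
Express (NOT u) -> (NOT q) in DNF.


Step 1: Rewrite (¬u) → (¬q) as ¬(¬u) ∨ (¬q).
Step 2: Eliminate any double negations (¬¬X = X).

u OR (NOT q)


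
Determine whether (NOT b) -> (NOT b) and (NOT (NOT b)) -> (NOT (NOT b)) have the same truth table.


Compare truth tables:
b | φ | ψ
---------
F | T | T
T | T | T
The columns φ and ψ agree on every row.

Yes, they are logically equivalent.


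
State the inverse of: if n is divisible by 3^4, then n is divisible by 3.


The inverse of (P → Q) is (¬P → ¬Q). It is equivalent to the converse, not to the original.
Here P = 'n is divisible by 3^4' and Q = 'n is divisible by 3'.

If not (n is divisible by 3^4), then not (n is divisible by 3).


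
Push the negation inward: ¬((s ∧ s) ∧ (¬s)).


De Morgan: the negation of a conjunction is the disjunction of the negations.
Distribute ¬ across ∧, flipping it to ∨, and negate each literal.

((¬s) ∨ (¬s)) ∨ s


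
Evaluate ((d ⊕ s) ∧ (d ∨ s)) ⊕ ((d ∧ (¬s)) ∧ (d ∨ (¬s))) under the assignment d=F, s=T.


Substitute d=F, s=T:
d ⊕ s = F ⊕ T = T
d ∨ s = F ∨ T = T
(d ⊕ s) ∧ (d ∨ s) = T ∧ T = T
¬s = F
d ∧ (¬s) = F ∧ F = F
¬s = F
d ∨ (¬s) = F ∨ F = F
(d ∧ (¬s)) ∧ (d ∨ (¬s)) = F ∧ F = F
((d ⊕ s) ∧ (d ∨ s)) ⊕ ((d ∧ (¬s)) ∧ (d ∨ (¬s))) = T ⊕ F = T

T


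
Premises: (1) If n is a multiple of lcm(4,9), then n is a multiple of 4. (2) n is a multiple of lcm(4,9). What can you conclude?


Modus ponens: from (P → Q) and P, infer Q.
P = 'n is a multiple of lcm(4,9)' is asserted, and P → Q holds, so Q follows.

n is a multiple of 4.


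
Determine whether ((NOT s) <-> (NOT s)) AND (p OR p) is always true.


Build the truth table over {p, s}:
p | s | φ
---------
F | F | F
T | F | T
F | T | F
T | T | T
Counterexample at row 1: with p=F, s=F, the formula is F.

No, it is not a tautology.


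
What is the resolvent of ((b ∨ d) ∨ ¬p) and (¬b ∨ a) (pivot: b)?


The clauses contain complementary literals b and ¬b.
Resolution eliminates this pair and disjoins the remaining literals (merging duplicates).

((¬p ∨ d) ∨ a)


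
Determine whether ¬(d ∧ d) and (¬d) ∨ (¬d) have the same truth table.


Compare truth tables:
d | φ | ψ
---------
F | T | T
T | F | F
The columns φ and ψ agree on every row.

Yes, they are logically equivalent.


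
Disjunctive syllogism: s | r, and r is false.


Disjunctive syllogism: from (P ∨ Q) and ¬P, infer Q.
One disjunct, 'r', is ruled out; the other must hold.

s


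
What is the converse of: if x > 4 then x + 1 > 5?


The converse of (P → Q) is (Q → P). It is not in general equivalent to the original.
Here P = 'x > 4' and Q = 'x + 1 > 5'.

If x + 1 > 5, then x > 4.


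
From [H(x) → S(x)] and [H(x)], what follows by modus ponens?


Modus ponens: from (P → Q) and P, infer Q.
P = 'H(x)' is asserted, and P → Q holds, so Q follows.

S(x).


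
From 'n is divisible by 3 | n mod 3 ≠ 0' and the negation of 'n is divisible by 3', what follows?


Disjunctive syllogism: from (P ∨ Q) and ¬P, infer Q.
One disjunct, 'n is divisible by 3', is ruled out; the other must hold.

n mod 3 ≠ 0


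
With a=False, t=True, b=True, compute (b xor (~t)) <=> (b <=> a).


Substitute a=False, t=True, b=True:
~t = False
b xor (~t) = True xor False = True
b <=> a = True <=> False = False
(b xor (~t)) <=> (b <=> a) = True <=> False = False

False


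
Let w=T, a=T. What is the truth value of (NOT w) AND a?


Substitute w=T, a=T:
NOT w = F
(NOT w) AND a = F AND T = F

F


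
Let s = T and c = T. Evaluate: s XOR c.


Exclusive or is true when exactly one operand is true.
Substitute: s=T, c=T.
T XOR T evaluates to F.

F


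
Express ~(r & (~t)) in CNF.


Step 1: Apply De Morgan: ¬(r ∧ (¬t)) = ¬r ∨ ¬(¬t).
Step 2: Eliminate any double negations (¬¬X = X).

(~r) | t


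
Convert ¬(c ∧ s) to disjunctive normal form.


Step 1: Apply De Morgan: ¬(c ∧ s) = ¬c ∨ ¬s.

(¬c) ∨ (¬s)


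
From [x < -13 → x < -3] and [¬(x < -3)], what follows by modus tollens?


Modus tollens: from (P → Q) and ¬Q, infer ¬P.
Q = 'x < -3' is denied; since P → Q, P must also fail.

Not (x < -13).


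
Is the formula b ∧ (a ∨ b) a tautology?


Build the truth table over {a, b}:
a | b | φ
---------
F | F | F
T | F | F
F | T | T
T | T | T
Counterexample at row 1: with a=F, b=F, the formula is F.

No, it is not a tautology.


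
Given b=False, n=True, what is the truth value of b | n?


Disjunction is false only when both operands are false.
Substitute: b=False, n=True.
False | True evaluates to True.

True


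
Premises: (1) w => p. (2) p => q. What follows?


Hypothetical syllogism: from (P → Q) and (Q → R), infer (P → R).
Chain the two implications through the shared middle term 'p'.

w => q


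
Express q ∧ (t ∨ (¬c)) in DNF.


Step 1: Distribute ∧ over ∨: q ∧ (t ∨ (¬c)) = (q ∧ t) ∨ (q ∧ (¬c)).

(q ∧ t) ∨ (q ∧ (¬c))


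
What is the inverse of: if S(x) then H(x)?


The inverse of (P → Q) is (¬P → ¬Q). It is equivalent to the converse, not to the original.
Here P = 'S(x)' and Q = 'H(x)'.

If not (S(x)), then not (H(x)).


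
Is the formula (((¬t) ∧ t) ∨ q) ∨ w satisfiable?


Search for a satisfying assignment over {q, t, w}.
Try q=T, t=F, w=F: the formula evaluates to T.
A satisfying assignment exists.

Satisfiable.


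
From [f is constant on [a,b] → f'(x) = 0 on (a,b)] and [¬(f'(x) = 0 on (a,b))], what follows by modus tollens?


Modus tollens: from (P → Q) and ¬Q, infer ¬P.
Q = 'f'(x) = 0 on (a,b)' is denied; since P → Q, P must also fail.

Not (f is constant on [a,b]).


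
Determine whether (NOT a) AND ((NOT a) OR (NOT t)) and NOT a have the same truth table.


Compare truth tables:
a | t | φ | ψ
-------------
F | F | T | T
T | F | F | F
F | T | T | T
T | T | F | F
The columns φ and ψ agree on every row.

Yes, they are logically equivalent.


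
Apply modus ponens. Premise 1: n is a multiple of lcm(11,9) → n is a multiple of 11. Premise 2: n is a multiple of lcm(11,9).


Modus ponens: from (P → Q) and P, infer Q.
P = 'n is a multiple of lcm(11,9)' is asserted, and P → Q holds, so Q follows.

n is a multiple of 11.


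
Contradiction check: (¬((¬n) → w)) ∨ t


Truth table over {n, t, w}:
n | t | w | φ
-------------
F | F | F | T
T | F | F | F
F | T | F | T
T | T | F | T
F | F | T | F
T | F | T | F
F | T | T | T
T | T | T | T
Satisfying assignment at row 1: n=F, t=F, w=F gives T.

No, it is not a contradiction.


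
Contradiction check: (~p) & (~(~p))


Truth table over {p}:
p | φ
-----
False | False
True | False
Every row is false.

Yes, it is a contradiction.


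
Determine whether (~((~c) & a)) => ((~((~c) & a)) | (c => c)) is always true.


Build the truth table over {a, c}:
a | c | φ
---------
False | False | True
True | False | True
False | True | True
True | True | True
Every row evaluates to true.

Yes, it is a tautology.


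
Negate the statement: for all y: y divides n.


¬(for all x: φ) = there exists x: ¬φ, and ¬(there exists x: φ) = for all x: ¬φ.
Apply to the universal statement.

there exists y: NOT(y divides n)


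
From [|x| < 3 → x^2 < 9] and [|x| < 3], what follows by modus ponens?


Modus ponens: from (P → Q) and P, infer Q.
P = '|x| < 3' is asserted, and P → Q holds, so Q follows.

x^2 < 9.


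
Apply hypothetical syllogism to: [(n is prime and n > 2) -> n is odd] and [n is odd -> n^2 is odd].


Hypothetical syllogism: from (P → Q) and (Q → R), infer (P → R).
Chain the two implications through the shared middle term 'n is odd'.

(n is prime and n > 2) -> n^2 is odd


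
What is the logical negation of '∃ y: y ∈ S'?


¬(∀ x: φ) = ∃ x: ¬φ, and ¬(∃ x: φ) = ∀ x: ¬φ.
Apply to the existential statement.

∀ y: ¬(y ∈ S)


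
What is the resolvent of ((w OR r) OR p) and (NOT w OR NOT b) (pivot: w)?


The clauses contain complementary literals w and NOTw.
Resolution eliminates this pair and disjoins the remaining literals (merging duplicates).

((r OR p) OR NOT b)


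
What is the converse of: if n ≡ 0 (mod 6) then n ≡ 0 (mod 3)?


The converse of (P → Q) is (Q → P). It is not in general equivalent to the original.
Here P = 'n ≡ 0 (mod 6)' and Q = 'n ≡ 0 (mod 3)'.

If n ≡ 0 (mod 3), then n ≡ 0 (mod 6).


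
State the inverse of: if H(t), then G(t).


The inverse of (P → Q) is (¬P → ¬Q). It is equivalent to the converse, not to the original.
Here P = 'H(t)' and Q = 'G(t)'.

If not (H(t)), then not (G(t)).


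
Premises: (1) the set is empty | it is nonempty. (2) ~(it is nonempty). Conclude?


Disjunctive syllogism: from (P ∨ Q) and ¬P, infer Q.
One disjunct, 'it is nonempty', is ruled out; the other must hold.

the set is empty


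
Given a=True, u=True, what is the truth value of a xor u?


Exclusive or is true when exactly one operand is true.
Substitute: a=True, u=True.
True xor True evaluates to False.

False


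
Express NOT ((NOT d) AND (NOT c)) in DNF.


Step 1: Apply De Morgan: ¬((¬d) ∧ (¬c)) = ¬(¬d) ∨ ¬(¬c).
Step 2: Eliminate any double negations (¬¬X = X).

d OR c


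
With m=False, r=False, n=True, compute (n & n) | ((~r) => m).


Substitute m=False, r=False, n=True:
n & n = True & True = True
~r = True
(~r) => m = True => False = False
(n & n) | ((~r) => m) = True | False = True

True


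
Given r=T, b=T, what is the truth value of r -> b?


Implication is false only when antecedent is true and consequent is false.
Substitute: r=T, b=T.
T -> T evaluates to T.

T


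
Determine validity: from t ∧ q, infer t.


This matches the form of conjunction elimination: the conclusion follows in every model of the premises.

Valid.


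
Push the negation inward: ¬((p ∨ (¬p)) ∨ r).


De Morgan: the negation of a disjunction is the conjunction of the negations.
Distribute ¬ across ∨, flipping it to ∧, and negate each literal.

((¬p) ∧ p) ∧ (¬r)


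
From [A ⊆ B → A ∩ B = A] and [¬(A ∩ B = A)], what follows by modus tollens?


Modus tollens: from (P → Q) and ¬Q, infer ¬P.
Q = 'A ∩ B = A' is denied; since P → Q, P must also fail.

Not (A ⊆ B).


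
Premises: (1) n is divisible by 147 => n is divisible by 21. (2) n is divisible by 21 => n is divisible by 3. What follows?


Hypothetical syllogism: from (P → Q) and (Q → R), infer (P → R).
Chain the two implications through the shared middle term 'n is divisible by 21'.

n is divisible by 147 => n is divisible by 3


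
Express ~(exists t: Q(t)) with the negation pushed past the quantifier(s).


¬(forall x: φ) = exists x: ¬φ, and ¬(exists x: φ) = forall x: ¬φ.
Apply to the existential statement.

forall t: ~(Q(t))


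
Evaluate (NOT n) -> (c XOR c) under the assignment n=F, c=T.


Substitute n=F, c=T:
NOT n = T
c XOR c = T XOR T = F
(NOT n) -> (c XOR c) = T -> F = F

F


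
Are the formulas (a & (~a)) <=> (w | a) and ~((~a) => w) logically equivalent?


Compare truth tables:
a | w | φ | ψ
-------------
False | False | True | True
True | False | False | False
False | True | False | False
True | True | False | False
The columns φ and ψ agree on every row.

Yes, they are logically equivalent.


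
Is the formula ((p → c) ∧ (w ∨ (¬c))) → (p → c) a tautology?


Build the truth table over {c, p, w}:
c | p | w | φ
-------------
F | F | F | T
T | F | F | T
F | T | F | T
T | T | F | T
F | F | T | T
T | F | T | T
F | T | T | T
T | T | T | T
Every row evaluates to true.

Yes, it is a tautology.


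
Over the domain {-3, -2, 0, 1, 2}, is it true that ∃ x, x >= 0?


Evaluate the predicate on each element: -3:F, -2:F, 0:T, 1:T, 2:T.
Witness x = 0 satisfies the predicate.

T


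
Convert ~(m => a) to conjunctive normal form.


Step 1: Rewrite m → a as ¬m ∨ a.
Step 2: Negate: ¬(¬m ∨ a) = m ∧ ¬a (De Morgan + double negation).

m & (~a)


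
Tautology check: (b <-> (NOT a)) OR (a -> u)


Build the truth table over {a, b, u}:
a | b | u | φ
-------------
F | F | F | T
T | F | F | T
F | T | F | T
T | T | F | F
F | F | T | T
T | F | T | T
F | T | T | T
T | T | T | T
Counterexample at row 4: with a=T, b=T, u=F, the formula is F.

No, it is not a tautology.


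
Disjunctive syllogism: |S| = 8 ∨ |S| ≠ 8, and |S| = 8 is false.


Disjunctive syllogism: from (P ∨ Q) and ¬P, infer Q.
One disjunct, '|S| = 8', is ruled out; the other must hold.

|S| ≠ 8


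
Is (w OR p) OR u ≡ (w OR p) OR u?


Compare truth tables:
p | u | w | φ | ψ
-----------------
F | F | F | F | F
T | F | F | T | T
F | T | F | T | T
T | T | F | T | T
F | F | T | T | T
T | F | T | T | T
F | T | T | T | T
T | T | T | T | T
The columns φ and ψ agree on every row.

Yes, they are logically equivalent.


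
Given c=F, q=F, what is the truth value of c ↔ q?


Biconditional is true when both operands have the same truth value.
Substitute: c=F, q=F.
F ↔ F evaluates to T.

T


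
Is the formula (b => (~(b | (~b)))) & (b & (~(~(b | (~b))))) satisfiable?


Check all 2 assignments over {b}:
b | φ
-----
False | False
True | False
No assignment makes the formula true.

Unsatisfiable.


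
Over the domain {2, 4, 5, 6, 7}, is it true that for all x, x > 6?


Evaluate the predicate on each element: 2:F, 4:F, 5:F, 6:F, 7:T.
Counterexample x = 2 fails the predicate.

F


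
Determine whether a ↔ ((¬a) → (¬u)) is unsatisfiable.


Truth table over {a, u}:
a | u | φ
---------
F | F | F
T | F | T
F | T | T
T | T | T
Satisfying assignment at row 2: a=T, u=F gives T.

No, it is not a contradiction.


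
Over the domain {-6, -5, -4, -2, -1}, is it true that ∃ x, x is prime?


Evaluate the predicate on each element: -6:F, -5:F, -4:F, -2:F, -1:F.
No element satisfies the predicate.

F


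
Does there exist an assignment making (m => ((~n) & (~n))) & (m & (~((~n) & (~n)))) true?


Check all 4 assignments over {m, n}:
m | n | φ
---------
False | False | False
True | False | False
False | True | False
True | True | False
No assignment makes the formula true.

Unsatisfiable.


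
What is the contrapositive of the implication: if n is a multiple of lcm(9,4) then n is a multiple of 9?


The contrapositive of (P → Q) is (¬Q → ¬P); it is logically equivalent to the original.
Here P = 'n is a multiple of lcm(9,4)' and Q = 'n is a multiple of 9'.

If not (n is a multiple of 9), then not (n is a multiple of lcm(9,4)).


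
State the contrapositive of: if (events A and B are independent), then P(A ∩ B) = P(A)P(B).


The contrapositive of (P → Q) is (¬Q → ¬P); it is logically equivalent to the original.
Here P = '(events A and B are independent)' and Q = 'P(A ∩ B) = P(A)P(B)'.

If not (P(A ∩ B) = P(A)P(B)), then not ((events A and B are independent)).


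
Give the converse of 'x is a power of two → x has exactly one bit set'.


The converse of (P → Q) is (Q → P). It is not in general equivalent to the original.
Here P = 'x is a power of two' and Q = 'x has exactly one bit set'.

If x has exactly one bit set, then x is a power of two.


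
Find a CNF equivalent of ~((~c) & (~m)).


Step 1: Apply De Morgan: ¬((¬c) ∧ (¬m)) = ¬(¬c) ∨ ¬(¬m).
Step 2: Eliminate any double negations (¬¬X = X).

c | m


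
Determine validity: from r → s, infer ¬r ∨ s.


This matches the form of material implication: the conclusion follows in every model of the premises.

Valid.


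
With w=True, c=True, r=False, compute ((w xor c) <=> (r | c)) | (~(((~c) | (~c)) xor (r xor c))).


Substitute w=True, c=True, r=False:
w xor c = True xor True = False
r | c = False | True = True
(w xor c) <=> (r | c) = False <=> True = False
~c = False
~c = False
(~c) | (~c) = False | False = False
r xor c = False xor True = True
((~c) | (~c)) xor (r xor c) = False xor True = True
~(((~c) | (~c)) xor (r xor c)) = False
((w xor c) <=> (r | c)) | (~(((~c) | (~c)) xor (r xor c))) = False | False = False

False


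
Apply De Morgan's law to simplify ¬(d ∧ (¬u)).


De Morgan: the negation of a conjunction is the disjunction of the negations.
Distribute ¬ across ∧, flipping it to ∨, and negate each literal.

(¬d) ∨ u


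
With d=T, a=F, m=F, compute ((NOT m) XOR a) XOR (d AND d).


Substitute d=T, a=F, m=F:
NOT m = T
(NOT m) XOR a = T XOR F = T
d AND d = T AND T = T
((NOT m) XOR a) XOR (d AND d) = T XOR T = F

F


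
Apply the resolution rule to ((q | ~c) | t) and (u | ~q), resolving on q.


The clauses contain complementary literals q and ~q.
Resolution eliminates this pair and disjoins the remaining literals (merging duplicates).

((t | ~c) | u)


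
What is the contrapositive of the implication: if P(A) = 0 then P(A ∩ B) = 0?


The contrapositive of (P → Q) is (¬Q → ¬P); it is logically equivalent to the original.
Here P = 'P(A) = 0' and Q = 'P(A ∩ B) = 0'.

If not (P(A ∩ B) = 0), then not (P(A) = 0).


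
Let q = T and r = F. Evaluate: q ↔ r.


Biconditional is true when both operands have the same truth value.
Substitute: q=T, r=F.
T ↔ F evaluates to F.

F


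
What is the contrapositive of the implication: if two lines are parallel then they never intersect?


The contrapositive of (P → Q) is (¬Q → ¬P); it is logically equivalent to the original.
Here P = 'two lines are parallel' and Q = 'they never intersect'.

If not (they never intersect), then not (two lines are parallel).


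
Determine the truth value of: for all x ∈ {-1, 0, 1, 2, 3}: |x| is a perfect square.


Evaluate the predicate on each element: -1:T, 0:T, 1:T, 2:F, 3:F.
Counterexample x = 2 fails the predicate.

F


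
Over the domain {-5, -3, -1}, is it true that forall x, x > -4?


Evaluate the predicate on each element: -5:False, -3:True, -1:True.
Counterexample x = -5 fails the predicate.

False


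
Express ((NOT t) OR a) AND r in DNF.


Step 1: Distribute ∧ over ∨: ((¬t) ∨ a) ∧ r = ((¬t) ∧ r) ∨ (a ∧ r).

((NOT t) AND r) OR (a AND r)


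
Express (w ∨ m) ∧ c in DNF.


Step 1: Distribute ∧ over ∨: (w ∨ m) ∧ c = (w ∧ c) ∨ (m ∧ c).

(w ∧ c) ∨ (m ∧ c)


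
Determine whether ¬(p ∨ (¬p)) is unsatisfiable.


Truth table over {p}:
p | φ
-----
F | F
T | F
Every row is false.

Yes, it is a contradiction.


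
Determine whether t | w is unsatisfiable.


Truth table over {t, w}:
t | w | φ
---------
False | False | False
True | False | True
False | True | True
True | True | True
Satisfying assignment at row 2: t=True, w=False gives True.

No, it is not a contradiction.


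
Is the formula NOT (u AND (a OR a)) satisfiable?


Search for a satisfying assignment over {a, u}.
Try a=F, u=F: the formula evaluates to T.
A satisfying assignment exists.

Satisfiable.


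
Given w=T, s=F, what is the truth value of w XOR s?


Exclusive or is true when exactly one operand is true.
Substitute: w=T, s=F.
T XOR F evaluates to T.

T


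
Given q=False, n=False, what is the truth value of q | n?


Disjunction is false only when both operands are false.
Substitute: q=False, n=False.
False | False evaluates to False.

False


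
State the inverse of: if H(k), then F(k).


The inverse of (P → Q) is (¬P → ¬Q). It is equivalent to the converse, not to the original.
Here P = 'H(k)' and Q = 'F(k)'.

If not (H(k)), then not (F(k)).


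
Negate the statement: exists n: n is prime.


¬(forall x: φ) = exists x: ¬φ, and ¬(exists x: φ) = forall x: ¬φ.
Apply to the existential statement.

forall n: ~(n is prime)


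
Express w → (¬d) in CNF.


Step 1: Rewrite w → (¬d) as ¬w ∨ (¬d).

(¬w) ∨ (¬d)


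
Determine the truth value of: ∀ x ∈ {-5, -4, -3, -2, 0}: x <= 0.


Evaluate the predicate on each element: -5:T, -4:T, -3:T, -2:T, 0:T.
Every element satisfies the predicate.

T


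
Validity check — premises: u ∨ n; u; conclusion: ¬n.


This is affirming a disjunct (fallacy). There exist truth assignments where the premises are all true but the conclusion is false.

Invalid.
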